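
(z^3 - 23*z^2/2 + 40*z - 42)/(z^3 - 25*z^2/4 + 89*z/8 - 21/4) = 4*(z - 6)/(4*z - 3)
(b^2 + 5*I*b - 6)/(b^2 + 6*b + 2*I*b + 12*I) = (b + 3*I)/(b + 6)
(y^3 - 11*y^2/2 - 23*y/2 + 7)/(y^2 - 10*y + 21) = (y^2 + 3*y/2 - 1)/(y - 3)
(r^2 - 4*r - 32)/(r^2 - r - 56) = (r + 4)/(r + 7)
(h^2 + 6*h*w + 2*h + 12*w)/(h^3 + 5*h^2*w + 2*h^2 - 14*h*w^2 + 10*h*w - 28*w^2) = (-h - 6*w)/(-h^2 - 5*h*w + 14*w^2)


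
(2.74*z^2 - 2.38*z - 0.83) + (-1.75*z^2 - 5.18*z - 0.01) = 0.99*z^2 - 7.56*z - 0.84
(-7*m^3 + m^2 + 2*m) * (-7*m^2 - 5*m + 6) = 49*m^5 + 28*m^4 - 61*m^3 - 4*m^2 + 12*m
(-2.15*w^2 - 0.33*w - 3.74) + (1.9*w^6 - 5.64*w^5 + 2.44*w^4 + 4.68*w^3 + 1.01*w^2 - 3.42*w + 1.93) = 1.9*w^6 - 5.64*w^5 + 2.44*w^4 + 4.68*w^3 - 1.14*w^2 - 3.75*w - 1.81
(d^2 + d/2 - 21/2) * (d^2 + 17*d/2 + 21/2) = d^4 + 9*d^3 + 17*d^2/4 - 84*d - 441/4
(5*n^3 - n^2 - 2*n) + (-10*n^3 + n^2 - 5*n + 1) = -5*n^3 - 7*n + 1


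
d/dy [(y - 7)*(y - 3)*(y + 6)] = 3*y^2 - 8*y - 39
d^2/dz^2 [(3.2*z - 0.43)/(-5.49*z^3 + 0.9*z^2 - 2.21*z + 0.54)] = (-578.68992*z^5 + 250.390116*z^4 + 38.4724800000001*z^3 - 80.447958*z^2 + 11.848248*z - 3.855394)/(165.469149*z^9 - 81.37827*z^8 + 213.169563*z^7 - 115.073622*z^6 + 101.820267*z^5 - 53.809866*z^4 + 22.040873*z^3 - 8.699562*z^2 + 1.933308*z - 0.157464)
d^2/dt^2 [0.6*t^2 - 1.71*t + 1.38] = 1.20000000000000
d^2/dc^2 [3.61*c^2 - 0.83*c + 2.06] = 7.22000000000000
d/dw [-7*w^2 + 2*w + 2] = 2 - 14*w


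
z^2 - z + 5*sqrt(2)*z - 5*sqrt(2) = (z - 1)*(z + 5*sqrt(2))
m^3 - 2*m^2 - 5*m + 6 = (m - 3)*(m - 1)*(m + 2)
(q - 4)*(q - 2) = q^2 - 6*q + 8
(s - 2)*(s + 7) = s^2 + 5*s - 14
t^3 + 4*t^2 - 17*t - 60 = (t - 4)*(t + 3)*(t + 5)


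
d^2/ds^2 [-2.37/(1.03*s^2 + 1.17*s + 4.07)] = (5.028666*s^2 + 5.712174*s - 2.37*(2.06*s + 1.17)*(4.12*s + 2.34) + 19.870554)/(1.03*s^2 + 1.17*s + 4.07)^3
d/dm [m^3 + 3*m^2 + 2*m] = 3*m^2 + 6*m + 2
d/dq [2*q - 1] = 2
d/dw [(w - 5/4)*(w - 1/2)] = 2*w - 7/4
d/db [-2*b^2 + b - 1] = 1 - 4*b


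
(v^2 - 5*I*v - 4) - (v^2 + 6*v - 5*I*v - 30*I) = -6*v - 4 + 30*I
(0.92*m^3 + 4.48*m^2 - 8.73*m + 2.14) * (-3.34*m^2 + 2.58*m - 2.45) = -3.0728*m^5 - 12.5896*m^4 + 38.4626*m^3 - 40.647*m^2 + 26.9097*m - 5.243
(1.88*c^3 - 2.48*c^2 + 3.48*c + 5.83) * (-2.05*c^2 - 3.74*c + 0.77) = -3.854*c^5 - 1.9472*c^4 + 3.5888*c^3 - 26.8763*c^2 - 19.1246*c + 4.4891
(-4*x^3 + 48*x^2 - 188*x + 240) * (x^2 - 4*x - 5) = -4*x^5 + 64*x^4 - 360*x^3 + 752*x^2 - 20*x - 1200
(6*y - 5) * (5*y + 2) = 30*y^2 - 13*y - 10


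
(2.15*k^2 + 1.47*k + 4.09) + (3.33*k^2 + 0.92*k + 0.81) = 5.48*k^2 + 2.39*k + 4.9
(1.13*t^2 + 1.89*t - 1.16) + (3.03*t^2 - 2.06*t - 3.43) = 4.16*t^2 - 0.17*t - 4.59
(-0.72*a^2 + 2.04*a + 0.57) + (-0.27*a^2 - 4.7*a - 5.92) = -0.99*a^2 - 2.66*a - 5.35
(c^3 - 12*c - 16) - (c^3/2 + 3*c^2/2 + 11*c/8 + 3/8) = c^3/2 - 3*c^2/2 - 107*c/8 - 131/8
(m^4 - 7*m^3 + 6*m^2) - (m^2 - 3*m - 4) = m^4 - 7*m^3 + 5*m^2 + 3*m + 4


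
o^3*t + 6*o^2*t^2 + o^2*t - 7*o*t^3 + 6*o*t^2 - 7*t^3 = (o - t)*(o + 7*t)*(o*t + t)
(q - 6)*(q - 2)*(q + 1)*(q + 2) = q^4 - 5*q^3 - 10*q^2 + 20*q + 24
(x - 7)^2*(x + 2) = x^3 - 12*x^2 + 21*x + 98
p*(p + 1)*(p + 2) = p^3 + 3*p^2 + 2*p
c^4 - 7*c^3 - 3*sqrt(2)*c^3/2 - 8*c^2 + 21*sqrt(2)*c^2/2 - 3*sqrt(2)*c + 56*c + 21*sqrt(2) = (c - 7)*(c - 3*sqrt(2))*(c + sqrt(2)/2)*(c + sqrt(2))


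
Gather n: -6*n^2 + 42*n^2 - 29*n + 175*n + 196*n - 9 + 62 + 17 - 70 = 36*n^2 + 342*n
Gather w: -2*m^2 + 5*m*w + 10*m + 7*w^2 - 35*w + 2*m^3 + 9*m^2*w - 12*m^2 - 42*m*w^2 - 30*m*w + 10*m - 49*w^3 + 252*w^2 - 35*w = 2*m^3 - 14*m^2 + 20*m - 49*w^3 + w^2*(259 - 42*m) + w*(9*m^2 - 25*m - 70)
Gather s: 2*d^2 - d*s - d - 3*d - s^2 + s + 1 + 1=2*d^2 - 4*d - s^2 + s*(1 - d) + 2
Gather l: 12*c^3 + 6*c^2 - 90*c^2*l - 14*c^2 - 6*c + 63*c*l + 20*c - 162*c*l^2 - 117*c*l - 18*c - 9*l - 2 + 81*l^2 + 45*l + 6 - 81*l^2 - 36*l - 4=12*c^3 - 8*c^2 - 162*c*l^2 - 4*c + l*(-90*c^2 - 54*c)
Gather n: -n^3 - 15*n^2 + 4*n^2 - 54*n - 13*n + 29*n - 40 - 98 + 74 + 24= -n^3 - 11*n^2 - 38*n - 40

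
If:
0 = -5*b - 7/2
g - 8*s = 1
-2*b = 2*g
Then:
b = -7/10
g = 7/10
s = -3/80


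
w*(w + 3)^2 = w^3 + 6*w^2 + 9*w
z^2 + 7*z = z*(z + 7)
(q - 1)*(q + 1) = q^2 - 1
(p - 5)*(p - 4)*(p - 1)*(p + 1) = p^4 - 9*p^3 + 19*p^2 + 9*p - 20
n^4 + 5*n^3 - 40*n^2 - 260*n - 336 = (n - 7)*(n + 2)*(n + 4)*(n + 6)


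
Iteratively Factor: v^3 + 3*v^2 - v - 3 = (v - 1)*(v^2 + 4*v + 3) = (v - 1)*(v + 1)*(v + 3)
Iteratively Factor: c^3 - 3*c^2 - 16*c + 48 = (c - 3)*(c^2 - 16) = (c - 3)*(c + 4)*(c - 4)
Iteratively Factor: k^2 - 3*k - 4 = (k - 4)*(k + 1)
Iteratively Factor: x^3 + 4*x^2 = (x)*(x^2 + 4*x) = x^2*(x + 4)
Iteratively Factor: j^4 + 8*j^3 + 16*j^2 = (j)*(j^3 + 8*j^2 + 16*j) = j*(j + 4)*(j^2 + 4*j) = j*(j + 4)^2*(j)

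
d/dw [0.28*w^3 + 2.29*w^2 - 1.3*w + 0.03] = 0.84*w^2 + 4.58*w - 1.3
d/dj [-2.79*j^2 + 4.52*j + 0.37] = 4.52 - 5.58*j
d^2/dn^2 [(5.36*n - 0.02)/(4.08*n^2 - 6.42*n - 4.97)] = ((68.9856 - 131.2128*n)*(-4.08*n^2 + 6.42*n + 4.97) - (5.36*n - 0.02)*(8.16*n - 6.42)*(16.32*n - 12.84))/(-4.08*n^2 + 6.42*n + 4.97)^3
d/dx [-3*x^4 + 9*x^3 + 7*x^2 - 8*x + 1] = -12*x^3 + 27*x^2 + 14*x - 8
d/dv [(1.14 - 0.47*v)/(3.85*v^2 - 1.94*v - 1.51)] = (1.8095*v^2 - 8.778*v + 2.9213)/(14.8225*v^4 - 14.938*v^3 - 7.8634*v^2 + 5.8588*v + 2.2801)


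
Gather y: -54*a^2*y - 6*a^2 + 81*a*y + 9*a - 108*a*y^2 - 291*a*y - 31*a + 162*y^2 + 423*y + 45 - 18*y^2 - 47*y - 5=-6*a^2 - 22*a + y^2*(144 - 108*a) + y*(-54*a^2 - 210*a + 376) + 40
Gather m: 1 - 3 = -2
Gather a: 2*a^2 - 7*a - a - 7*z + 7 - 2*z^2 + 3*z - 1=2*a^2 - 8*a - 2*z^2 - 4*z + 6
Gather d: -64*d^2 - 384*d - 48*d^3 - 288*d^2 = -48*d^3 - 352*d^2 - 384*d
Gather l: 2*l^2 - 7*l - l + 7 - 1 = 2*l^2 - 8*l + 6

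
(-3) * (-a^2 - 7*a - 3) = 3*a^2 + 21*a + 9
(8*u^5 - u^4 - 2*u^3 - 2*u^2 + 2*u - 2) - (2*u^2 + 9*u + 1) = 8*u^5 - u^4 - 2*u^3 - 4*u^2 - 7*u - 3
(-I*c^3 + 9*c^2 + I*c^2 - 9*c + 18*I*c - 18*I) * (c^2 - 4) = -I*c^5 + 9*c^4 + I*c^4 - 9*c^3 + 22*I*c^3 - 36*c^2 - 22*I*c^2 + 36*c - 72*I*c + 72*I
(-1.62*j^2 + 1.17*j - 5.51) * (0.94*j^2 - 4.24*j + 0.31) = -1.5228*j^4 + 7.9686*j^3 - 10.6424*j^2 + 23.7251*j - 1.7081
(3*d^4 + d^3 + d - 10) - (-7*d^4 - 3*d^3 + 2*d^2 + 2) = 10*d^4 + 4*d^3 - 2*d^2 + d - 12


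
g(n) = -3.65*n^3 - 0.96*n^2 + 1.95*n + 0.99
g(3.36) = -141.75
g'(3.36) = -128.12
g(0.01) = 1.01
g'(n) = -10.95*n^2 - 1.92*n + 1.95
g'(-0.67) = -1.68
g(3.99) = -238.37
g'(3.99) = -180.04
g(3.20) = -122.20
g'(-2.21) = -47.29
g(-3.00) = 85.05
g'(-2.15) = -44.54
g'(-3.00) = -90.84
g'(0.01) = 1.93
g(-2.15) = 28.63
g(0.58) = 1.09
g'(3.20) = -116.32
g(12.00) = -6421.05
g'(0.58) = -2.85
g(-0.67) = 0.35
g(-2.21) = 31.39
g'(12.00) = -1597.89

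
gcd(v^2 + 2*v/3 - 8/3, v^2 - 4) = v + 2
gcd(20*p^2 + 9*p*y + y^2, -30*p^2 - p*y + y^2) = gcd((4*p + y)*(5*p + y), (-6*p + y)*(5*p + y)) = 5*p + y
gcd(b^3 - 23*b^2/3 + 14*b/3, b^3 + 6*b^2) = b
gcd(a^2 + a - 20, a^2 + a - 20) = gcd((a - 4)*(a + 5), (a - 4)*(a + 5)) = a^2 + a - 20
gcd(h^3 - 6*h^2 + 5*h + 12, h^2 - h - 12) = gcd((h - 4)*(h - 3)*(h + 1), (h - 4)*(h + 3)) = h - 4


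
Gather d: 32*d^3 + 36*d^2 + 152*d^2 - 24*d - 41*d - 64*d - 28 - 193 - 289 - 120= 32*d^3 + 188*d^2 - 129*d - 630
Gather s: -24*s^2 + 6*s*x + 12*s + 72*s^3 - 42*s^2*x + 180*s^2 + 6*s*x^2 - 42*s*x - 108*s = 72*s^3 + s^2*(156 - 42*x) + s*(6*x^2 - 36*x - 96)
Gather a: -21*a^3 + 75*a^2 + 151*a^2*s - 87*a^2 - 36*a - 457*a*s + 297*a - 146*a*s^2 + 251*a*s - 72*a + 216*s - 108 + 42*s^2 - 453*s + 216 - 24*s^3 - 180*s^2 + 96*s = -21*a^3 + a^2*(151*s - 12) + a*(-146*s^2 - 206*s + 189) - 24*s^3 - 138*s^2 - 141*s + 108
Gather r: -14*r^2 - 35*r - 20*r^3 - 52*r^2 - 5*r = -20*r^3 - 66*r^2 - 40*r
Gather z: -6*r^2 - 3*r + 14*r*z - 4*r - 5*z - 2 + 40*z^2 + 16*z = -6*r^2 - 7*r + 40*z^2 + z*(14*r + 11) - 2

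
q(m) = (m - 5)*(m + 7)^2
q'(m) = (m - 5)*(2*m + 14) + (m + 7)^2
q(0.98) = -256.00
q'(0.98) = -0.48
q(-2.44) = -154.70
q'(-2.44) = -47.06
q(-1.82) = -183.00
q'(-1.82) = -43.82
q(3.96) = -124.93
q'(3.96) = 97.32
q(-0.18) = -240.93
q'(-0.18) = -24.14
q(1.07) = -255.94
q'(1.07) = 1.69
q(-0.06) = -243.71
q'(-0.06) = -22.07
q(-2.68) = -143.33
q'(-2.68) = -47.69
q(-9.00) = -56.00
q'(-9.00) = 60.00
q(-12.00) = -425.00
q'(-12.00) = 195.00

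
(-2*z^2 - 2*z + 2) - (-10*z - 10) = -2*z^2 + 8*z + 12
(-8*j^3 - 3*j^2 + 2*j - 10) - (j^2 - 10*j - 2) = -8*j^3 - 4*j^2 + 12*j - 8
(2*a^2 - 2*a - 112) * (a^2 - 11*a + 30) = 2*a^4 - 24*a^3 - 30*a^2 + 1172*a - 3360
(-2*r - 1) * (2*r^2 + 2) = -4*r^3 - 2*r^2 - 4*r - 2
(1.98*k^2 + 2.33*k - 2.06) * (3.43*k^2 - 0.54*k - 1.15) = 6.7914*k^4 + 6.9227*k^3 - 10.601*k^2 - 1.5671*k + 2.369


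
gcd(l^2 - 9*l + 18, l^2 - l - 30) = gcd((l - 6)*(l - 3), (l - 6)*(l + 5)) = l - 6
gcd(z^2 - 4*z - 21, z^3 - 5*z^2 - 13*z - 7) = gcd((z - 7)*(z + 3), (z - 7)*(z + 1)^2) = z - 7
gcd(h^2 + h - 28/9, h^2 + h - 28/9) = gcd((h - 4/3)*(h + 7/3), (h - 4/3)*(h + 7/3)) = h^2 + h - 28/9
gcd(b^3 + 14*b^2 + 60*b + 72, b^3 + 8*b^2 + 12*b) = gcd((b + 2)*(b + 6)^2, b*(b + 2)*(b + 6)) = b^2 + 8*b + 12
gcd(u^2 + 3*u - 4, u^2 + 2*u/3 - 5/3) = u - 1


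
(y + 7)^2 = y^2 + 14*y + 49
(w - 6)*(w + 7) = w^2 + w - 42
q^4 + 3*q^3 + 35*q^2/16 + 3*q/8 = q*(q + 1/4)*(q + 3/4)*(q + 2)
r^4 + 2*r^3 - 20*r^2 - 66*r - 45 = (r - 5)*(r + 1)*(r + 3)^2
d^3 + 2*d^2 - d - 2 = (d - 1)*(d + 1)*(d + 2)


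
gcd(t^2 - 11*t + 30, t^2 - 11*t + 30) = t^2 - 11*t + 30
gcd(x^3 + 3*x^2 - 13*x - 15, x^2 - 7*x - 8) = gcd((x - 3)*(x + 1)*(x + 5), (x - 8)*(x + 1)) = x + 1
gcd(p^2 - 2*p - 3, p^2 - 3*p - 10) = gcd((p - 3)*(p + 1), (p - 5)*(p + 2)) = 1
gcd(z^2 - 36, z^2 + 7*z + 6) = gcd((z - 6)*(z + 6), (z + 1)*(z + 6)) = z + 6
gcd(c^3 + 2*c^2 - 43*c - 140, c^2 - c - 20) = c + 4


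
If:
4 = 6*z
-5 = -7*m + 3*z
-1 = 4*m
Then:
No Solution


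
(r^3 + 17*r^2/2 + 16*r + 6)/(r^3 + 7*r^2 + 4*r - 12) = (r + 1/2)/(r - 1)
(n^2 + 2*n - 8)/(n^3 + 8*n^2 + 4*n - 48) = 1/(n + 6)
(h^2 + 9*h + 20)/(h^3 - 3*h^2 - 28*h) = (h + 5)/(h*(h - 7))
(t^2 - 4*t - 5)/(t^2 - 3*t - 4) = (t - 5)/(t - 4)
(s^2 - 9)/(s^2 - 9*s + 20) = (s^2 - 9)/(s^2 - 9*s + 20)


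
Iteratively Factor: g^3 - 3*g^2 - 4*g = (g + 1)*(g^2 - 4*g) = g*(g + 1)*(g - 4)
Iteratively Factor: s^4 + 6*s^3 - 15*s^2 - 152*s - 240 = (s + 4)*(s^3 + 2*s^2 - 23*s - 60) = (s - 5)*(s + 4)*(s^2 + 7*s + 12) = (s - 5)*(s + 3)*(s + 4)*(s + 4)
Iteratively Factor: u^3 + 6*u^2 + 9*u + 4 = (u + 4)*(u^2 + 2*u + 1) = (u + 1)*(u + 4)*(u + 1)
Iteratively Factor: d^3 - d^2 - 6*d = (d)*(d^2 - d - 6) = d*(d + 2)*(d - 3)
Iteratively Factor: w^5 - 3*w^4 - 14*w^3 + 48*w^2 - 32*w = (w + 4)*(w^4 - 7*w^3 + 14*w^2 - 8*w) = (w - 2)*(w + 4)*(w^3 - 5*w^2 + 4*w) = (w - 4)*(w - 2)*(w + 4)*(w^2 - w) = w*(w - 4)*(w - 2)*(w + 4)*(w - 1)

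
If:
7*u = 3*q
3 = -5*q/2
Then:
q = -6/5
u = -18/35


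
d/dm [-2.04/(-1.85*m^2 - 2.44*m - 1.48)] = (-7.548*m - 4.9776)/(1.85*m^2 + 2.44*m + 1.48)^2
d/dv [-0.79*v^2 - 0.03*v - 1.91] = -1.58*v - 0.03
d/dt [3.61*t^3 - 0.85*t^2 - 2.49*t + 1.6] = 10.83*t^2 - 1.7*t - 2.49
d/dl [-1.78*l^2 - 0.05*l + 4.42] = -3.56*l - 0.05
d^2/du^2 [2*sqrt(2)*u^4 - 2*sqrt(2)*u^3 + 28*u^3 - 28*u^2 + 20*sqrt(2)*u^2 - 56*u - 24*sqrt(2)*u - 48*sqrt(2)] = 24*sqrt(2)*u^2 - 12*sqrt(2)*u + 168*u - 56 + 40*sqrt(2)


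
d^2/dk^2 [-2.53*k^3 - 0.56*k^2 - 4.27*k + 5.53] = -15.18*k - 1.12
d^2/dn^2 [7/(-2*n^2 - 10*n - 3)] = 28*(2*n^2 + 10*n - 2*(2*n + 5)^2 + 3)/(2*n^2 + 10*n + 3)^3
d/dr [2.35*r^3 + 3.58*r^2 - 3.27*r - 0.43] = 7.05*r^2 + 7.16*r - 3.27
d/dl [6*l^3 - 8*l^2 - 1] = 2*l*(9*l - 8)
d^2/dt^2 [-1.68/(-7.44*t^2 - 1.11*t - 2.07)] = (-185.988096*t^2 - 27.748224*t + 1.68*(14.88*t + 1.11)*(29.76*t + 2.22) - 51.746688)/(7.44*t^2 + 1.11*t + 2.07)^3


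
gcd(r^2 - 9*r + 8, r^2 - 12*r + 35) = 1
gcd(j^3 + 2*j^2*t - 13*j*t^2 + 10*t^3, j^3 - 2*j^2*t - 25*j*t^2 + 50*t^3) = -j^2 - 3*j*t + 10*t^2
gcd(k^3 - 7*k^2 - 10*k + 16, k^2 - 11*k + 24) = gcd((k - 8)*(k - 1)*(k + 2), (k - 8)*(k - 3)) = k - 8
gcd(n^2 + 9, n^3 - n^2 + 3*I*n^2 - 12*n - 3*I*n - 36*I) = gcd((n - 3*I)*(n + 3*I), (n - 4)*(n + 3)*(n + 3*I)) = n + 3*I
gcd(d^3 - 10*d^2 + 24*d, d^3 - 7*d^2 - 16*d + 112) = d - 4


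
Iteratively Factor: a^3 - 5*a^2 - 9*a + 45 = (a - 5)*(a^2 - 9) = (a - 5)*(a + 3)*(a - 3)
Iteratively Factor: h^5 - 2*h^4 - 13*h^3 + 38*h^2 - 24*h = (h - 2)*(h^4 - 13*h^2 + 12*h) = (h - 3)*(h - 2)*(h^3 + 3*h^2 - 4*h) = h*(h - 3)*(h - 2)*(h^2 + 3*h - 4) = h*(h - 3)*(h - 2)*(h + 4)*(h - 1)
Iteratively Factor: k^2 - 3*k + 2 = (k - 1)*(k - 2)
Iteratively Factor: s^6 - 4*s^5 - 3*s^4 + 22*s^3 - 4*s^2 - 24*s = (s - 2)*(s^5 - 2*s^4 - 7*s^3 + 8*s^2 + 12*s) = (s - 2)*(s + 1)*(s^4 - 3*s^3 - 4*s^2 + 12*s) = (s - 2)^2*(s + 1)*(s^3 - s^2 - 6*s) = (s - 3)*(s - 2)^2*(s + 1)*(s^2 + 2*s) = s*(s - 3)*(s - 2)^2*(s + 1)*(s + 2)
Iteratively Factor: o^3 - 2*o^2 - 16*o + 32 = (o - 2)*(o^2 - 16) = (o - 2)*(o + 4)*(o - 4)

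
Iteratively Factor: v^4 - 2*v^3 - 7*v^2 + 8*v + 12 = (v + 1)*(v^3 - 3*v^2 - 4*v + 12) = (v - 3)*(v + 1)*(v^2 - 4) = (v - 3)*(v + 1)*(v + 2)*(v - 2)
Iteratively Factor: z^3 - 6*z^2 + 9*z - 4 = (z - 1)*(z^2 - 5*z + 4) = (z - 4)*(z - 1)*(z - 1)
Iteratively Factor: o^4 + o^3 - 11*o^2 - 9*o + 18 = (o + 2)*(o^3 - o^2 - 9*o + 9) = (o - 3)*(o + 2)*(o^2 + 2*o - 3) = (o - 3)*(o + 2)*(o + 3)*(o - 1)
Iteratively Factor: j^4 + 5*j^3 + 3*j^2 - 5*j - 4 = (j - 1)*(j^3 + 6*j^2 + 9*j + 4) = (j - 1)*(j + 4)*(j^2 + 2*j + 1) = (j - 1)*(j + 1)*(j + 4)*(j + 1)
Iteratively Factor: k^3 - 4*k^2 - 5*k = (k)*(k^2 - 4*k - 5) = k*(k - 5)*(k + 1)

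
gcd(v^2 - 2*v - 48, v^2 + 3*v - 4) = 1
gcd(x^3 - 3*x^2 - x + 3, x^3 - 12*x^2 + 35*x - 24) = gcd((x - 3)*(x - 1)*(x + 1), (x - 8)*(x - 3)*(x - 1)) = x^2 - 4*x + 3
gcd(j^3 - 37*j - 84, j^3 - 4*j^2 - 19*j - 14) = j - 7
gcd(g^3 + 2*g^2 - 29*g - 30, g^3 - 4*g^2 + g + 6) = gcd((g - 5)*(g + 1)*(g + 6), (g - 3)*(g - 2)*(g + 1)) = g + 1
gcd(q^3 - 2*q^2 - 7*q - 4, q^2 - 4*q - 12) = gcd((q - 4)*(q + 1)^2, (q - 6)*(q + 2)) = 1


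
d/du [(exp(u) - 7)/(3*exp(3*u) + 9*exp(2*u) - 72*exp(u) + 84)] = 2*(-exp(2*u) + 7*exp(u) + 35)*exp(u)/(3*(exp(5*u) + 8*exp(4*u) - 23*exp(3*u) - 134*exp(2*u) + 476*exp(u) - 392))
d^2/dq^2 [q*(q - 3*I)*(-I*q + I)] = -6*I*q - 6 + 2*I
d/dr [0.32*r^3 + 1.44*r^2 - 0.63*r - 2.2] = 0.96*r^2 + 2.88*r - 0.63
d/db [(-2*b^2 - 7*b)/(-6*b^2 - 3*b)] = -4/(4*b^2 + 4*b + 1)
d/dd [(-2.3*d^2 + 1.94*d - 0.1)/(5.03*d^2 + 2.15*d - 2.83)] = (-14.7032*d^2 + 14.024*d - 5.2752)/(25.3009*d^4 + 21.629*d^3 - 23.8473*d^2 - 12.169*d + 8.0089)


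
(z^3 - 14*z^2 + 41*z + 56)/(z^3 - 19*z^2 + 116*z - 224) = (z + 1)/(z - 4)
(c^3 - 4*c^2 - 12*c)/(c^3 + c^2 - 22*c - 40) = c*(c - 6)/(c^2 - c - 20)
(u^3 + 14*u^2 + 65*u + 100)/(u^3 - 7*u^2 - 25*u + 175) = (u^2 + 9*u + 20)/(u^2 - 12*u + 35)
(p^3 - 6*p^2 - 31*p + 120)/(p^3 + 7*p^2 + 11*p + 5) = (p^2 - 11*p + 24)/(p^2 + 2*p + 1)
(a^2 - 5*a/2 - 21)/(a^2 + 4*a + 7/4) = 2*(a - 6)/(2*a + 1)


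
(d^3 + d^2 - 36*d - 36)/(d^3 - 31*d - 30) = (d + 6)/(d + 5)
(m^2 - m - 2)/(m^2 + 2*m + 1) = (m - 2)/(m + 1)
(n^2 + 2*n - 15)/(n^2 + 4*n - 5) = (n - 3)/(n - 1)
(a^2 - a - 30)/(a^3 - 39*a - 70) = (a - 6)/(a^2 - 5*a - 14)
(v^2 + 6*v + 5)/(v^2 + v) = (v + 5)/v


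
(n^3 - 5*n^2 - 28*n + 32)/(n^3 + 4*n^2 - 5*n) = (n^2 - 4*n - 32)/(n*(n + 5))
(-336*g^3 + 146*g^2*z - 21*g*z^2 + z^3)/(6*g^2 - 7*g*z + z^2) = (56*g^2 - 15*g*z + z^2)/(-g + z)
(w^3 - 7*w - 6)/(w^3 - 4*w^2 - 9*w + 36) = (w^2 + 3*w + 2)/(w^2 - w - 12)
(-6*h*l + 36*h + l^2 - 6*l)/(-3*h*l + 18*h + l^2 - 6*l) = (6*h - l)/(3*h - l)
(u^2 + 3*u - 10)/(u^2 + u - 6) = (u + 5)/(u + 3)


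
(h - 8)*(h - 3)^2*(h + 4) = h^4 - 10*h^3 + h^2 + 156*h - 288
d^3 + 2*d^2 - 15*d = d*(d - 3)*(d + 5)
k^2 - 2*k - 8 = (k - 4)*(k + 2)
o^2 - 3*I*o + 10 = (o - 5*I)*(o + 2*I)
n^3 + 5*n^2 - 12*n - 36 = (n - 3)*(n + 2)*(n + 6)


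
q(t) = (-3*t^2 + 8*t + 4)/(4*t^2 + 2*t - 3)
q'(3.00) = -0.27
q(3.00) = 0.03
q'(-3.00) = -0.46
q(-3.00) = -1.74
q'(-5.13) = -0.11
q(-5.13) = -1.26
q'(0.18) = -5.67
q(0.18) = -2.13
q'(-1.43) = -16.67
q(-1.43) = -5.85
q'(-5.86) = -0.08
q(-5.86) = -1.19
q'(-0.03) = -3.38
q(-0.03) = -1.23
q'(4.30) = -0.13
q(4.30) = -0.21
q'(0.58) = -216.43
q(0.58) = -15.43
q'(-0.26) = -2.93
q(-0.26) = -0.53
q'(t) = (8 - 6*t)/(4*t^2 + 2*t - 3) + (-8*t - 2)*(-3*t^2 + 8*t + 4)/(4*t^2 + 2*t - 3)^2 = 2*(-19*t^2 - 7*t - 16)/(16*t^4 + 16*t^3 - 20*t^2 - 12*t + 9)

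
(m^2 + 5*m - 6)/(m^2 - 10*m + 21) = (m^2 + 5*m - 6)/(m^2 - 10*m + 21)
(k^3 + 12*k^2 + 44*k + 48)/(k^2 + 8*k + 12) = k + 4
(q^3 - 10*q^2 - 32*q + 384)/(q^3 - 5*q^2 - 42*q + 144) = (q - 8)/(q - 3)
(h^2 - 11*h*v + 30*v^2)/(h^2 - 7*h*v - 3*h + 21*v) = (h^2 - 11*h*v + 30*v^2)/(h^2 - 7*h*v - 3*h + 21*v)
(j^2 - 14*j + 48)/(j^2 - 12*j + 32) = (j - 6)/(j - 4)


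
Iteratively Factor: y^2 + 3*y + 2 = (y + 2)*(y + 1)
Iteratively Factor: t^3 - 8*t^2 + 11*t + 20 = (t - 4)*(t^2 - 4*t - 5) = (t - 4)*(t + 1)*(t - 5)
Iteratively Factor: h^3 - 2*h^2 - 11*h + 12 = (h + 3)*(h^2 - 5*h + 4) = (h - 4)*(h + 3)*(h - 1)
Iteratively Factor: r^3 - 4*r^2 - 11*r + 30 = (r - 2)*(r^2 - 2*r - 15) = (r - 5)*(r - 2)*(r + 3)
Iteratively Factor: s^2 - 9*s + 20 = (s - 4)*(s - 5)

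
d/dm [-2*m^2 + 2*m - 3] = 2 - 4*m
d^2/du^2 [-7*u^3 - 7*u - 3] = -42*u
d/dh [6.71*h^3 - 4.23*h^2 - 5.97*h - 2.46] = 20.13*h^2 - 8.46*h - 5.97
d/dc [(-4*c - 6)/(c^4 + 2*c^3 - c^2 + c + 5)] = 2*(-2*c^4 - 4*c^3 + 2*c^2 - 2*c + (2*c + 3)*(4*c^3 + 6*c^2 - 2*c + 1) - 10)/(c^4 + 2*c^3 - c^2 + c + 5)^2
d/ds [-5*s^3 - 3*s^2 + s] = -15*s^2 - 6*s + 1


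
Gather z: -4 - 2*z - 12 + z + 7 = -z - 9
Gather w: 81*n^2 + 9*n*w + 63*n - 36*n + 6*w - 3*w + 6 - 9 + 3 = 81*n^2 + 27*n + w*(9*n + 3)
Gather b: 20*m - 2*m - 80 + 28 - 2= 18*m - 54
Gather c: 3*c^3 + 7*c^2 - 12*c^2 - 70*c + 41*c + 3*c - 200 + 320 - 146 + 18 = 3*c^3 - 5*c^2 - 26*c - 8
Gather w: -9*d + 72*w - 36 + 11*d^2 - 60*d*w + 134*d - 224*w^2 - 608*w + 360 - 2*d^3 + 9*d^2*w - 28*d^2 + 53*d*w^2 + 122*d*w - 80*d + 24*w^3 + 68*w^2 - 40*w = -2*d^3 - 17*d^2 + 45*d + 24*w^3 + w^2*(53*d - 156) + w*(9*d^2 + 62*d - 576) + 324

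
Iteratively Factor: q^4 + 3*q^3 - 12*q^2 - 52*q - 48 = (q + 2)*(q^3 + q^2 - 14*q - 24) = (q - 4)*(q + 2)*(q^2 + 5*q + 6) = (q - 4)*(q + 2)^2*(q + 3)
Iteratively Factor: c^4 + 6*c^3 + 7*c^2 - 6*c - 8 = (c - 1)*(c^3 + 7*c^2 + 14*c + 8) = (c - 1)*(c + 2)*(c^2 + 5*c + 4) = (c - 1)*(c + 2)*(c + 4)*(c + 1)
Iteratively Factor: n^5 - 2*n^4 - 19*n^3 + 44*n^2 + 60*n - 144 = (n + 4)*(n^4 - 6*n^3 + 5*n^2 + 24*n - 36) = (n - 2)*(n + 4)*(n^3 - 4*n^2 - 3*n + 18) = (n - 3)*(n - 2)*(n + 4)*(n^2 - n - 6) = (n - 3)*(n - 2)*(n + 2)*(n + 4)*(n - 3)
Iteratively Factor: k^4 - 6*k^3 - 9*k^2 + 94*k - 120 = (k + 4)*(k^3 - 10*k^2 + 31*k - 30) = (k - 3)*(k + 4)*(k^2 - 7*k + 10) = (k - 5)*(k - 3)*(k + 4)*(k - 2)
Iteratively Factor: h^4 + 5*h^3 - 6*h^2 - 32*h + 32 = (h + 4)*(h^3 + h^2 - 10*h + 8) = (h - 2)*(h + 4)*(h^2 + 3*h - 4) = (h - 2)*(h - 1)*(h + 4)*(h + 4)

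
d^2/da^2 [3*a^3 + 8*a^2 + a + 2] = 18*a + 16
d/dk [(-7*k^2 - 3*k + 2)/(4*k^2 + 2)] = (6*k^2 - 22*k - 3)/(2*(4*k^4 + 4*k^2 + 1))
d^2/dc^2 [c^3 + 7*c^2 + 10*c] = 6*c + 14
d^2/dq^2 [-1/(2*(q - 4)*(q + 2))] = (-(q - 4)^2 - (q - 4)*(q + 2) - (q + 2)^2)/((q - 4)^3*(q + 2)^3)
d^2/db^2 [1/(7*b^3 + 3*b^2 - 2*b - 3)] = 2*(-3*(7*b + 1)*(7*b^3 + 3*b^2 - 2*b - 3) + (21*b^2 + 6*b - 2)^2)/(7*b^3 + 3*b^2 - 2*b - 3)^3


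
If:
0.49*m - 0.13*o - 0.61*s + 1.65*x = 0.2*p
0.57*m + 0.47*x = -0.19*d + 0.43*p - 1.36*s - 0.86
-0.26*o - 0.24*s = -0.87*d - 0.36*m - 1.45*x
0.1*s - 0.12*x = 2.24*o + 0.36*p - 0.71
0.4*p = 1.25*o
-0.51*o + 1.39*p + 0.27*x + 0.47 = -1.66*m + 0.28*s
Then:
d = -0.10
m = -0.81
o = 0.20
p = 0.61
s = -0.18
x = 0.26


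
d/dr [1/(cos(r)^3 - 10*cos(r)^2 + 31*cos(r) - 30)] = (3*cos(r)^2 - 20*cos(r) + 31)*sin(r)/(cos(r)^3 - 10*cos(r)^2 + 31*cos(r) - 30)^2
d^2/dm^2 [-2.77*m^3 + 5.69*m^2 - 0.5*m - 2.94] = 11.38 - 16.62*m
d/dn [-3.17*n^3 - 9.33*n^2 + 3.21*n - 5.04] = -9.51*n^2 - 18.66*n + 3.21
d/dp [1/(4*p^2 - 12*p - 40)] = (3 - 2*p)/(4*(-p^2 + 3*p + 10)^2)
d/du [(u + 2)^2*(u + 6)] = (u + 2)*(3*u + 14)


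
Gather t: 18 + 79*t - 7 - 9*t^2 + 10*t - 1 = -9*t^2 + 89*t + 10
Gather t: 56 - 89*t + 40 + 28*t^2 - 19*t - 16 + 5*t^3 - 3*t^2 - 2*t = 5*t^3 + 25*t^2 - 110*t + 80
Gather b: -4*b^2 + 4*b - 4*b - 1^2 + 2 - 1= -4*b^2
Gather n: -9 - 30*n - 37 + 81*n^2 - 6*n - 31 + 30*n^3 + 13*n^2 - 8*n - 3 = 30*n^3 + 94*n^2 - 44*n - 80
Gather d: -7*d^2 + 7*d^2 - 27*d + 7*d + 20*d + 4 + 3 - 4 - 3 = 0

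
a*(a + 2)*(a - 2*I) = a^3 + 2*a^2 - 2*I*a^2 - 4*I*a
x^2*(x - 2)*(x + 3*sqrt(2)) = x^4 - 2*x^3 + 3*sqrt(2)*x^3 - 6*sqrt(2)*x^2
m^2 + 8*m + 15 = (m + 3)*(m + 5)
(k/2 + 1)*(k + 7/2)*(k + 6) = k^3/2 + 23*k^2/4 + 20*k + 21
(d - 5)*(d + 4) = d^2 - d - 20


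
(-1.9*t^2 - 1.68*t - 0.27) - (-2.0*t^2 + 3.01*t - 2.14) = 0.1*t^2 - 4.69*t + 1.87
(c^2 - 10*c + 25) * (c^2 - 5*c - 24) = c^4 - 15*c^3 + 51*c^2 + 115*c - 600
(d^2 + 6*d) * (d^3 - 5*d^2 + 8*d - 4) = d^5 + d^4 - 22*d^3 + 44*d^2 - 24*d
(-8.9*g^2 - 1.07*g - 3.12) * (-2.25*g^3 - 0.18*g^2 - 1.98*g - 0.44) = 20.025*g^5 + 4.0095*g^4 + 24.8346*g^3 + 6.5962*g^2 + 6.6484*g + 1.3728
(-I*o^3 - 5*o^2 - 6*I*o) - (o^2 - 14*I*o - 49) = -I*o^3 - 6*o^2 + 8*I*o + 49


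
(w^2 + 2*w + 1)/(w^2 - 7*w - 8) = (w + 1)/(w - 8)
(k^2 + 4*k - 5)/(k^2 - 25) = (k - 1)/(k - 5)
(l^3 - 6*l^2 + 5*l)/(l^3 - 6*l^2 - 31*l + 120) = l*(l^2 - 6*l + 5)/(l^3 - 6*l^2 - 31*l + 120)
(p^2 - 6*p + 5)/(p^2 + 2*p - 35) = (p - 1)/(p + 7)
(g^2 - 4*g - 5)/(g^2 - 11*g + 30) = (g + 1)/(g - 6)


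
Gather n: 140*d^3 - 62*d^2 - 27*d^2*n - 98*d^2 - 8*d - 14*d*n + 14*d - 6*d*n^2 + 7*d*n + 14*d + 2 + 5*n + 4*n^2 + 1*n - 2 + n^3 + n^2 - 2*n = 140*d^3 - 160*d^2 + 20*d + n^3 + n^2*(5 - 6*d) + n*(-27*d^2 - 7*d + 4)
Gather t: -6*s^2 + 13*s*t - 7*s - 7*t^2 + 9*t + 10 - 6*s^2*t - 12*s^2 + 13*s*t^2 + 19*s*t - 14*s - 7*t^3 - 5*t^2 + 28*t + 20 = -18*s^2 - 21*s - 7*t^3 + t^2*(13*s - 12) + t*(-6*s^2 + 32*s + 37) + 30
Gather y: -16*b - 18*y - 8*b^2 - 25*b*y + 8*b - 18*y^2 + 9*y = -8*b^2 - 8*b - 18*y^2 + y*(-25*b - 9)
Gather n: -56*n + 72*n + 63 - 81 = 16*n - 18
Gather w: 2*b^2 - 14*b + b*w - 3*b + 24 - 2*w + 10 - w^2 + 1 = 2*b^2 - 17*b - w^2 + w*(b - 2) + 35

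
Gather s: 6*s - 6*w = 6*s - 6*w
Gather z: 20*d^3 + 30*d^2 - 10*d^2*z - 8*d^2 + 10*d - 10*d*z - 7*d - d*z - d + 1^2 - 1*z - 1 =20*d^3 + 22*d^2 + 2*d + z*(-10*d^2 - 11*d - 1)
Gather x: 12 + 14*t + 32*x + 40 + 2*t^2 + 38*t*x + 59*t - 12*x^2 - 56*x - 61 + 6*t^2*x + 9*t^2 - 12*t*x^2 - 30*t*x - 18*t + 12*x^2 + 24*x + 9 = 11*t^2 - 12*t*x^2 + 55*t + x*(6*t^2 + 8*t)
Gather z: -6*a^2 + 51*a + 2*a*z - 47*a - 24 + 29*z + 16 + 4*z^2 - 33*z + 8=-6*a^2 + 4*a + 4*z^2 + z*(2*a - 4)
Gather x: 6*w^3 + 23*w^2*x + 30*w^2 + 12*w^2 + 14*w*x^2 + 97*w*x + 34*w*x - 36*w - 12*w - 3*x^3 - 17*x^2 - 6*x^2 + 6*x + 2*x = 6*w^3 + 42*w^2 - 48*w - 3*x^3 + x^2*(14*w - 23) + x*(23*w^2 + 131*w + 8)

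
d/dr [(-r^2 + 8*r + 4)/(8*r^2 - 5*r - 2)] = (-59*r^2 - 60*r + 4)/(64*r^4 - 80*r^3 - 7*r^2 + 20*r + 4)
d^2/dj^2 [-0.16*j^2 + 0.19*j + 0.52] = -0.320000000000000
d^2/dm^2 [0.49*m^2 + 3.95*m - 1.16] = 0.980000000000000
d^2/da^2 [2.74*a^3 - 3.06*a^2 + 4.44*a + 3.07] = 16.44*a - 6.12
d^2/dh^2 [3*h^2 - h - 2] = 6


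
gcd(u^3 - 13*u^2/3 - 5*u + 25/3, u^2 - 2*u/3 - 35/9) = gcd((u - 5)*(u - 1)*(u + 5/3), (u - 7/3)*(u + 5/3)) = u + 5/3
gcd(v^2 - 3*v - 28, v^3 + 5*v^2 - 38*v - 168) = v + 4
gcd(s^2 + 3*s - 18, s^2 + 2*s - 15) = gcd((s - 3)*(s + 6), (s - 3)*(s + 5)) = s - 3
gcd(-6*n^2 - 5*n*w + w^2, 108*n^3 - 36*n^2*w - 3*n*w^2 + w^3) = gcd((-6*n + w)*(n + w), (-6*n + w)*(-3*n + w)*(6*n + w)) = -6*n + w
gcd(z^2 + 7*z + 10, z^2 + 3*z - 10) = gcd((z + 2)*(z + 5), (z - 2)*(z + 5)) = z + 5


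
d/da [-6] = 0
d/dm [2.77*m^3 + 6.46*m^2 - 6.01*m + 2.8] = 8.31*m^2 + 12.92*m - 6.01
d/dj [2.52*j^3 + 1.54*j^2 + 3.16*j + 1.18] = 7.56*j^2 + 3.08*j + 3.16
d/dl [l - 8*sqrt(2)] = 1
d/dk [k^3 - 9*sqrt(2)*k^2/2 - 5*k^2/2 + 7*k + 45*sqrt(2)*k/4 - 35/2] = 3*k^2 - 9*sqrt(2)*k - 5*k + 7 + 45*sqrt(2)/4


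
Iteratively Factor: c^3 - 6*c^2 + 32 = (c - 4)*(c^2 - 2*c - 8) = (c - 4)^2*(c + 2)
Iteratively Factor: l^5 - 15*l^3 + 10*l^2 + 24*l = (l - 2)*(l^4 + 2*l^3 - 11*l^2 - 12*l) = l*(l - 2)*(l^3 + 2*l^2 - 11*l - 12) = l*(l - 3)*(l - 2)*(l^2 + 5*l + 4) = l*(l - 3)*(l - 2)*(l + 1)*(l + 4)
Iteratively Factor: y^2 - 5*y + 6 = (y - 2)*(y - 3)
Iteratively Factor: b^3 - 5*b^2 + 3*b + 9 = (b - 3)*(b^2 - 2*b - 3) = (b - 3)*(b + 1)*(b - 3)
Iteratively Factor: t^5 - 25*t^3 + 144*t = (t)*(t^4 - 25*t^2 + 144) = t*(t + 3)*(t^3 - 3*t^2 - 16*t + 48) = t*(t - 3)*(t + 3)*(t^2 - 16) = t*(t - 3)*(t + 3)*(t + 4)*(t - 4)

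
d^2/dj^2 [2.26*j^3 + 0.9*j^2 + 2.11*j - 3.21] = 13.56*j + 1.8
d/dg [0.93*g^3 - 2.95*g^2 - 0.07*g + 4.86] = 2.79*g^2 - 5.9*g - 0.07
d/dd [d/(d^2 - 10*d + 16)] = (16 - d^2)/(d^4 - 20*d^3 + 132*d^2 - 320*d + 256)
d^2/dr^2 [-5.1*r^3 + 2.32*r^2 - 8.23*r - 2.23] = 4.64 - 30.6*r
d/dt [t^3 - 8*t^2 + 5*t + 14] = 3*t^2 - 16*t + 5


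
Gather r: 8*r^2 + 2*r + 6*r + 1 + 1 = 8*r^2 + 8*r + 2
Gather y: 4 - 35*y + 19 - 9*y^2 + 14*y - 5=-9*y^2 - 21*y + 18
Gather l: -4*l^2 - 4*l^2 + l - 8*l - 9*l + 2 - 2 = -8*l^2 - 16*l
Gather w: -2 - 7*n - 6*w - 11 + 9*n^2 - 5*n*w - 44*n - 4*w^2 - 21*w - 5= 9*n^2 - 51*n - 4*w^2 + w*(-5*n - 27) - 18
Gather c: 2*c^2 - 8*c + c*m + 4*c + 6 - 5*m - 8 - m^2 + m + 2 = 2*c^2 + c*(m - 4) - m^2 - 4*m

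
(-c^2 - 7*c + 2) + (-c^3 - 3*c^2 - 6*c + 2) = -c^3 - 4*c^2 - 13*c + 4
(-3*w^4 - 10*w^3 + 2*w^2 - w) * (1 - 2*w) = 6*w^5 + 17*w^4 - 14*w^3 + 4*w^2 - w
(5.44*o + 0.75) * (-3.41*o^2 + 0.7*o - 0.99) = -18.5504*o^3 + 1.2505*o^2 - 4.8606*o - 0.7425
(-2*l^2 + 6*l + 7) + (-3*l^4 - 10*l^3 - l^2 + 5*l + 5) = -3*l^4 - 10*l^3 - 3*l^2 + 11*l + 12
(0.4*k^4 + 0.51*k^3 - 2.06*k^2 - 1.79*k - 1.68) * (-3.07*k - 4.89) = -1.228*k^5 - 3.5217*k^4 + 3.8303*k^3 + 15.5687*k^2 + 13.9107*k + 8.2152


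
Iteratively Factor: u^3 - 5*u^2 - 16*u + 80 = (u - 4)*(u^2 - u - 20) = (u - 5)*(u - 4)*(u + 4)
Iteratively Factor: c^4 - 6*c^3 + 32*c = (c)*(c^3 - 6*c^2 + 32) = c*(c - 4)*(c^2 - 2*c - 8) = c*(c - 4)^2*(c + 2)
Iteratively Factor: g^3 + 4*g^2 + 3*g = (g + 3)*(g^2 + g) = (g + 1)*(g + 3)*(g)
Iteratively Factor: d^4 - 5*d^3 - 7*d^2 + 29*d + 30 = (d + 2)*(d^3 - 7*d^2 + 7*d + 15) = (d - 5)*(d + 2)*(d^2 - 2*d - 3) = (d - 5)*(d - 3)*(d + 2)*(d + 1)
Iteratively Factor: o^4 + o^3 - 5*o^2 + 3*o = (o - 1)*(o^3 + 2*o^2 - 3*o) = (o - 1)^2*(o^2 + 3*o) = o*(o - 1)^2*(o + 3)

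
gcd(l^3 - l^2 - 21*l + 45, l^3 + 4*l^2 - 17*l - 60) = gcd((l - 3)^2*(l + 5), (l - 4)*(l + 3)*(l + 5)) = l + 5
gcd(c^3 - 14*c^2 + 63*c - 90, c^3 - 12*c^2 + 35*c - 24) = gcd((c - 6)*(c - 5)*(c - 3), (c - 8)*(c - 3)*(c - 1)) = c - 3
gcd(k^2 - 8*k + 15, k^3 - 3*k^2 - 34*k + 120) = k - 5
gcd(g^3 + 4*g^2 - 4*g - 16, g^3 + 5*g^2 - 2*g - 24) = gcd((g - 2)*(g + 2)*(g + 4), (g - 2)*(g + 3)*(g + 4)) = g^2 + 2*g - 8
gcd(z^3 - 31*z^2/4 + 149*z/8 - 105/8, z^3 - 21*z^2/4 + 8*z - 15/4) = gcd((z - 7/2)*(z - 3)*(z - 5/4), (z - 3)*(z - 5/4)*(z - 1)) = z^2 - 17*z/4 + 15/4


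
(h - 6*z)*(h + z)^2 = h^3 - 4*h^2*z - 11*h*z^2 - 6*z^3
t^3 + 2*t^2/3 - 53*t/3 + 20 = (t - 3)*(t - 4/3)*(t + 5)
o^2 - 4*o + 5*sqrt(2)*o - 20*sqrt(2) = (o - 4)*(o + 5*sqrt(2))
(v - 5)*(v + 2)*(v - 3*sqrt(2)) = v^3 - 3*sqrt(2)*v^2 - 3*v^2 - 10*v + 9*sqrt(2)*v + 30*sqrt(2)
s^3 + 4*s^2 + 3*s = s*(s + 1)*(s + 3)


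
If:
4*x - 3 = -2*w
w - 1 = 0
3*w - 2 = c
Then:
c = 1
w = 1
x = 1/4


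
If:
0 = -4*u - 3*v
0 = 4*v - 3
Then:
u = -9/16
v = 3/4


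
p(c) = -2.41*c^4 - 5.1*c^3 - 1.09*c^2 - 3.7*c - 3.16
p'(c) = -9.64*c^3 - 15.3*c^2 - 2.18*c - 3.7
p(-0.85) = 1.07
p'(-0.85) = -6.98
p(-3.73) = -206.36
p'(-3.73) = 291.83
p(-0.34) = -1.86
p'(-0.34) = -4.35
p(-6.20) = -2367.74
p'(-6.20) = 1719.17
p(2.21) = -129.20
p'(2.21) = -187.30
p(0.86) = -11.71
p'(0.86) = -23.02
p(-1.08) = 2.71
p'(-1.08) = -7.05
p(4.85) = -1962.05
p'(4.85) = -1473.94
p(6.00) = -4289.56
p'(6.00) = -2649.82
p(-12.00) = -41276.68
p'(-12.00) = 14477.18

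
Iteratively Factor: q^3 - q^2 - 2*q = (q - 2)*(q^2 + q) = (q - 2)*(q + 1)*(q)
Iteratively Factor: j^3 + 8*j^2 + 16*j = (j + 4)*(j^2 + 4*j) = j*(j + 4)*(j + 4)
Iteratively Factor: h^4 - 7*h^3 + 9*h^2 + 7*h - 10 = (h + 1)*(h^3 - 8*h^2 + 17*h - 10) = (h - 2)*(h + 1)*(h^2 - 6*h + 5) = (h - 2)*(h - 1)*(h + 1)*(h - 5)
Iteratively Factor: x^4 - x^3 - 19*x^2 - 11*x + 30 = (x - 5)*(x^3 + 4*x^2 + x - 6) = (x - 5)*(x + 3)*(x^2 + x - 2) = (x - 5)*(x + 2)*(x + 3)*(x - 1)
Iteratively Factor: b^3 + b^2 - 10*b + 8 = (b - 1)*(b^2 + 2*b - 8) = (b - 1)*(b + 4)*(b - 2)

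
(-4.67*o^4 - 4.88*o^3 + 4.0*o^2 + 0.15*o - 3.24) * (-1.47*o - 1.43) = 6.8649*o^5 + 13.8517*o^4 + 1.0984*o^3 - 5.9405*o^2 + 4.5483*o + 4.6332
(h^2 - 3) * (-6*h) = -6*h^3 + 18*h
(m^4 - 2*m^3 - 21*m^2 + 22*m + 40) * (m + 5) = m^5 + 3*m^4 - 31*m^3 - 83*m^2 + 150*m + 200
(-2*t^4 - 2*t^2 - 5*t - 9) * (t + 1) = -2*t^5 - 2*t^4 - 2*t^3 - 7*t^2 - 14*t - 9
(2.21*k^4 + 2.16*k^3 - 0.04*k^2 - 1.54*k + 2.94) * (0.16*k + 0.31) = 0.3536*k^5 + 1.0307*k^4 + 0.6632*k^3 - 0.2588*k^2 - 0.00700000000000001*k + 0.9114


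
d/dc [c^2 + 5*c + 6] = 2*c + 5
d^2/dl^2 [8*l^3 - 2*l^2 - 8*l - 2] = 48*l - 4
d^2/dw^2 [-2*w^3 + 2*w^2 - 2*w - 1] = 4 - 12*w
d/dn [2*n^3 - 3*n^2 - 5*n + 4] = 6*n^2 - 6*n - 5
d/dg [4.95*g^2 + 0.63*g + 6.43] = 9.9*g + 0.63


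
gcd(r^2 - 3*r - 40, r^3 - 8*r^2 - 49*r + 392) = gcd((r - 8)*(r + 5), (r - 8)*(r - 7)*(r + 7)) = r - 8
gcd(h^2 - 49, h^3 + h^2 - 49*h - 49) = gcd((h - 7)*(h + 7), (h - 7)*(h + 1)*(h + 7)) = h^2 - 49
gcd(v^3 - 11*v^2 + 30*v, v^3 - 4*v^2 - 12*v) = v^2 - 6*v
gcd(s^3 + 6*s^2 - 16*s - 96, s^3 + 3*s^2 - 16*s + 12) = s + 6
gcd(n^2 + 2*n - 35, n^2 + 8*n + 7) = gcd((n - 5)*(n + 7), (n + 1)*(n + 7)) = n + 7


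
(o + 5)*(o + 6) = o^2 + 11*o + 30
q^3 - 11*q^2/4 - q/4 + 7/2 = (q - 2)*(q - 7/4)*(q + 1)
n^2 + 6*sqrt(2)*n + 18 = (n + 3*sqrt(2))^2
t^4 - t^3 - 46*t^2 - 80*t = t*(t - 8)*(t + 2)*(t + 5)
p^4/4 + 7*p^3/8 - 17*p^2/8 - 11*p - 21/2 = (p/4 + 1/2)*(p - 7/2)*(p + 2)*(p + 3)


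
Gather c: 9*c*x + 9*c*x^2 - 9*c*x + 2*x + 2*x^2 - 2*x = 9*c*x^2 + 2*x^2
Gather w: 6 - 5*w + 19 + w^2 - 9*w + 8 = w^2 - 14*w + 33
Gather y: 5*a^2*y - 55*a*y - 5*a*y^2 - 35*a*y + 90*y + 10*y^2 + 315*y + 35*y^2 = y^2*(45 - 5*a) + y*(5*a^2 - 90*a + 405)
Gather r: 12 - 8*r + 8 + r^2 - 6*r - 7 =r^2 - 14*r + 13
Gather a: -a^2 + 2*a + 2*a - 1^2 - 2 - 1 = -a^2 + 4*a - 4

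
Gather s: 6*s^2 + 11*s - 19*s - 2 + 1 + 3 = 6*s^2 - 8*s + 2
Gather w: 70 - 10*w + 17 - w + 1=88 - 11*w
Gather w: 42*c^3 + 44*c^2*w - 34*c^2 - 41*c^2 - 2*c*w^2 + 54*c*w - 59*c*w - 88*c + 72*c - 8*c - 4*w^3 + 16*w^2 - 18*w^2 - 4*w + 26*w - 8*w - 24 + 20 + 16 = 42*c^3 - 75*c^2 - 24*c - 4*w^3 + w^2*(-2*c - 2) + w*(44*c^2 - 5*c + 14) + 12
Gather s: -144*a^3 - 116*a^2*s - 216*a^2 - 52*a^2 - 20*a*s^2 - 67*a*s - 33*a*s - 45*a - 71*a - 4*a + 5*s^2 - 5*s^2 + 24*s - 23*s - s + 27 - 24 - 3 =-144*a^3 - 268*a^2 - 20*a*s^2 - 120*a + s*(-116*a^2 - 100*a)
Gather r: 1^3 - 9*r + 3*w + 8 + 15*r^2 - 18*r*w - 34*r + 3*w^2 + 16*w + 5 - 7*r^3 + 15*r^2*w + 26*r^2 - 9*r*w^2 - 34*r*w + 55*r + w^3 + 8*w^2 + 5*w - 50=-7*r^3 + r^2*(15*w + 41) + r*(-9*w^2 - 52*w + 12) + w^3 + 11*w^2 + 24*w - 36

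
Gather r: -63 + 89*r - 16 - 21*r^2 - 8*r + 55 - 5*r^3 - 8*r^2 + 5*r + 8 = -5*r^3 - 29*r^2 + 86*r - 16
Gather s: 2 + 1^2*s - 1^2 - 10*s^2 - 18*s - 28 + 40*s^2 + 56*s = 30*s^2 + 39*s - 27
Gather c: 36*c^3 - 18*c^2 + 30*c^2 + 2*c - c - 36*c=36*c^3 + 12*c^2 - 35*c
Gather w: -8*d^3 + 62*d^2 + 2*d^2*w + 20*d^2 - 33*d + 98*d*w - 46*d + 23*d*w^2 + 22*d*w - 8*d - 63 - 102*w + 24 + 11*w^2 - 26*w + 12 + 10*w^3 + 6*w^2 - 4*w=-8*d^3 + 82*d^2 - 87*d + 10*w^3 + w^2*(23*d + 17) + w*(2*d^2 + 120*d - 132) - 27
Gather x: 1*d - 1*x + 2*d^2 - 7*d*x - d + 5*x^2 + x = 2*d^2 - 7*d*x + 5*x^2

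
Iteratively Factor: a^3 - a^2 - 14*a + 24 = (a + 4)*(a^2 - 5*a + 6) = (a - 3)*(a + 4)*(a - 2)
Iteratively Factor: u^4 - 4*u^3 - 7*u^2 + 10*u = (u)*(u^3 - 4*u^2 - 7*u + 10) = u*(u - 5)*(u^2 + u - 2) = u*(u - 5)*(u + 2)*(u - 1)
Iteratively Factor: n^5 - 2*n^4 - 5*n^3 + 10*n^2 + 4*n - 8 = (n - 2)*(n^4 - 5*n^2 + 4) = (n - 2)*(n + 1)*(n^3 - n^2 - 4*n + 4) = (n - 2)*(n + 1)*(n + 2)*(n^2 - 3*n + 2) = (n - 2)^2*(n + 1)*(n + 2)*(n - 1)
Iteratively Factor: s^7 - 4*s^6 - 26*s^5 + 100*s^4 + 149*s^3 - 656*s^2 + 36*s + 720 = (s - 3)*(s^6 - s^5 - 29*s^4 + 13*s^3 + 188*s^2 - 92*s - 240) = (s - 3)*(s - 2)*(s^5 + s^4 - 27*s^3 - 41*s^2 + 106*s + 120) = (s - 3)*(s - 2)^2*(s^4 + 3*s^3 - 21*s^2 - 83*s - 60) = (s - 3)*(s - 2)^2*(s + 4)*(s^3 - s^2 - 17*s - 15) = (s - 3)*(s - 2)^2*(s + 3)*(s + 4)*(s^2 - 4*s - 5) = (s - 5)*(s - 3)*(s - 2)^2*(s + 3)*(s + 4)*(s + 1)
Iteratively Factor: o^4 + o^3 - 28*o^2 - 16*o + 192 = (o + 4)*(o^3 - 3*o^2 - 16*o + 48) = (o + 4)^2*(o^2 - 7*o + 12) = (o - 3)*(o + 4)^2*(o - 4)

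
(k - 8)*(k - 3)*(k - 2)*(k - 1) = k^4 - 14*k^3 + 59*k^2 - 94*k + 48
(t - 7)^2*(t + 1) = t^3 - 13*t^2 + 35*t + 49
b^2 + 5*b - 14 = (b - 2)*(b + 7)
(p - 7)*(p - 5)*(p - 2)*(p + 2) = p^4 - 12*p^3 + 31*p^2 + 48*p - 140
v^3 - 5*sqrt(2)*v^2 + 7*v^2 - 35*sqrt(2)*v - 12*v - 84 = (v + 7)*(v - 6*sqrt(2))*(v + sqrt(2))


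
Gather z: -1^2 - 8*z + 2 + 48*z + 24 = 40*z + 25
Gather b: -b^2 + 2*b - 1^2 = -b^2 + 2*b - 1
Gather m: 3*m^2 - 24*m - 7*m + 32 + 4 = 3*m^2 - 31*m + 36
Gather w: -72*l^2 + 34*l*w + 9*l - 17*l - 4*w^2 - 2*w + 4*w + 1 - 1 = -72*l^2 - 8*l - 4*w^2 + w*(34*l + 2)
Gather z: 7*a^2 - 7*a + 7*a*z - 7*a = 7*a^2 + 7*a*z - 14*a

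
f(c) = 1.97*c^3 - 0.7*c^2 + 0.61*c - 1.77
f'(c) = 5.91*c^2 - 1.4*c + 0.61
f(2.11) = 14.91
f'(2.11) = 23.97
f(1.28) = 2.00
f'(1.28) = 8.50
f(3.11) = 52.61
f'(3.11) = 53.42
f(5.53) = 313.35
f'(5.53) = 173.60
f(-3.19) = -74.79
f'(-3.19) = 65.22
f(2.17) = 16.39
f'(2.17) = 25.40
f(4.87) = 212.14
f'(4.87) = 133.96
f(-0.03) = -1.79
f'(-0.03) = 0.66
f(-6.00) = -456.15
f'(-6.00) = 221.77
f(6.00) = 402.21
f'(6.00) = 204.97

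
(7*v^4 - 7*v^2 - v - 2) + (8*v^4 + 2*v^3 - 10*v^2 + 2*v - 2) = 15*v^4 + 2*v^3 - 17*v^2 + v - 4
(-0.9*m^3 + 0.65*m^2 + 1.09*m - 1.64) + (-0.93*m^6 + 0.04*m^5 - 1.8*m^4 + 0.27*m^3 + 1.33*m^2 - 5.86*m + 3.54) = -0.93*m^6 + 0.04*m^5 - 1.8*m^4 - 0.63*m^3 + 1.98*m^2 - 4.77*m + 1.9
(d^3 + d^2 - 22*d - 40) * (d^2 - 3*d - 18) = d^5 - 2*d^4 - 43*d^3 + 8*d^2 + 516*d + 720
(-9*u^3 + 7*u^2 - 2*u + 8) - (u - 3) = -9*u^3 + 7*u^2 - 3*u + 11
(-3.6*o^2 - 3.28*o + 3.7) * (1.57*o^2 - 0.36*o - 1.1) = -5.652*o^4 - 3.8536*o^3 + 10.9498*o^2 + 2.276*o - 4.07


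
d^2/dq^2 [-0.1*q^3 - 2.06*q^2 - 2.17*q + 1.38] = -0.6*q - 4.12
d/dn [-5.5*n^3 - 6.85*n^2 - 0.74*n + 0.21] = -16.5*n^2 - 13.7*n - 0.74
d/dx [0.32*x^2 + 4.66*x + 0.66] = 0.64*x + 4.66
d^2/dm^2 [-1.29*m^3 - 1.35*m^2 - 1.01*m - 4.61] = -7.74*m - 2.7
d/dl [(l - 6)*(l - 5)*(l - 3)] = 3*l^2 - 28*l + 63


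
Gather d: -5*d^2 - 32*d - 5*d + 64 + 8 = -5*d^2 - 37*d + 72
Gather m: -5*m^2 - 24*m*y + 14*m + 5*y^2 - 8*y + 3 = -5*m^2 + m*(14 - 24*y) + 5*y^2 - 8*y + 3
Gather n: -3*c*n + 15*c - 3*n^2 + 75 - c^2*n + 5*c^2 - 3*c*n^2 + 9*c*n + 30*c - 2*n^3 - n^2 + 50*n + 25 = 5*c^2 + 45*c - 2*n^3 + n^2*(-3*c - 4) + n*(-c^2 + 6*c + 50) + 100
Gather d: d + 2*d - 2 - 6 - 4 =3*d - 12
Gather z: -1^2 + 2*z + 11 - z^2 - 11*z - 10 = -z^2 - 9*z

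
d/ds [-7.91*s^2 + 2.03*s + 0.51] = 2.03 - 15.82*s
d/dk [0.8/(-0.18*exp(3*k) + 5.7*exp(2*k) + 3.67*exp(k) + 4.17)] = (0.432*exp(2*k) - 9.12*exp(k) - 2.936)*exp(k)/(-0.18*exp(3*k) + 5.7*exp(2*k) + 3.67*exp(k) + 4.17)^2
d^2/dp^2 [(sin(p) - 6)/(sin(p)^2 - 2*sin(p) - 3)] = (-sin(p)^4 + 23*sin(p)^3 - 75*sin(p)^2 + 141*sin(p) - 96)/((sin(p) - 3)^3*(sin(p) + 1)^2)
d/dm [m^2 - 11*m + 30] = 2*m - 11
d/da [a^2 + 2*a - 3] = 2*a + 2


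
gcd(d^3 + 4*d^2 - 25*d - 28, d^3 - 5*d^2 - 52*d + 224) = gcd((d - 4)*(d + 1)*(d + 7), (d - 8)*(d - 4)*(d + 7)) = d^2 + 3*d - 28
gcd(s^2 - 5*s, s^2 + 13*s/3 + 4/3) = 1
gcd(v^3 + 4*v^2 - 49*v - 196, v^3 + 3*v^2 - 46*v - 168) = v^2 - 3*v - 28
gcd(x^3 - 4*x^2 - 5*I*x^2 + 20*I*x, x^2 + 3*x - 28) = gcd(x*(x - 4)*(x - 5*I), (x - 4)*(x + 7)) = x - 4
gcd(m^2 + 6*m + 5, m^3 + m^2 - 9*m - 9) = m + 1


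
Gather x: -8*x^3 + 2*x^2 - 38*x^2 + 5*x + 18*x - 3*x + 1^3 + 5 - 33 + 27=-8*x^3 - 36*x^2 + 20*x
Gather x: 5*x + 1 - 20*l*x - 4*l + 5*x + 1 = -4*l + x*(10 - 20*l) + 2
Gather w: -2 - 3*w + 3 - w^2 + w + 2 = -w^2 - 2*w + 3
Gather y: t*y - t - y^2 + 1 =t*y - t - y^2 + 1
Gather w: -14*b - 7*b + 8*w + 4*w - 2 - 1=-21*b + 12*w - 3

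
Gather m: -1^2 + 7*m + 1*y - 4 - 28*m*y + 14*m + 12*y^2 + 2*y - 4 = m*(21 - 28*y) + 12*y^2 + 3*y - 9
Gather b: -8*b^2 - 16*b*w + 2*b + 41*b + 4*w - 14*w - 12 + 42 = -8*b^2 + b*(43 - 16*w) - 10*w + 30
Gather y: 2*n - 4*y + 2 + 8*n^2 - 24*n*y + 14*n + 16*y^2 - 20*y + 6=8*n^2 + 16*n + 16*y^2 + y*(-24*n - 24) + 8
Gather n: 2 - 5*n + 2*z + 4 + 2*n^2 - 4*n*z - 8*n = 2*n^2 + n*(-4*z - 13) + 2*z + 6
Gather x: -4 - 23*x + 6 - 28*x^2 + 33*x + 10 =-28*x^2 + 10*x + 12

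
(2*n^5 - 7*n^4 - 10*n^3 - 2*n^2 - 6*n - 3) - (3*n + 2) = 2*n^5 - 7*n^4 - 10*n^3 - 2*n^2 - 9*n - 5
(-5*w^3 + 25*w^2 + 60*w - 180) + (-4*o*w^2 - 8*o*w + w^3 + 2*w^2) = -4*o*w^2 - 8*o*w - 4*w^3 + 27*w^2 + 60*w - 180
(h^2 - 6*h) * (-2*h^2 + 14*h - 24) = -2*h^4 + 26*h^3 - 108*h^2 + 144*h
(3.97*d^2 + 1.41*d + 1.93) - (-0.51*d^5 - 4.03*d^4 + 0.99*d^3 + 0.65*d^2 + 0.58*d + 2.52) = 0.51*d^5 + 4.03*d^4 - 0.99*d^3 + 3.32*d^2 + 0.83*d - 0.59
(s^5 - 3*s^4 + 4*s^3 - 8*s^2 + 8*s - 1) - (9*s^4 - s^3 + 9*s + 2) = s^5 - 12*s^4 + 5*s^3 - 8*s^2 - s - 3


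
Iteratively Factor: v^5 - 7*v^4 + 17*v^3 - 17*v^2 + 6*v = (v - 1)*(v^4 - 6*v^3 + 11*v^2 - 6*v) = (v - 3)*(v - 1)*(v^3 - 3*v^2 + 2*v) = (v - 3)*(v - 1)^2*(v^2 - 2*v) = v*(v - 3)*(v - 1)^2*(v - 2)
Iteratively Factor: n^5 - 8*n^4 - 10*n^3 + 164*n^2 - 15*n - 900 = (n - 5)*(n^4 - 3*n^3 - 25*n^2 + 39*n + 180) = (n - 5)*(n - 4)*(n^3 + n^2 - 21*n - 45) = (n - 5)^2*(n - 4)*(n^2 + 6*n + 9) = (n - 5)^2*(n - 4)*(n + 3)*(n + 3)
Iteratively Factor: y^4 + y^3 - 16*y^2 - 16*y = (y + 1)*(y^3 - 16*y) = y*(y + 1)*(y^2 - 16) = y*(y - 4)*(y + 1)*(y + 4)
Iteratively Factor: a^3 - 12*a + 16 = (a + 4)*(a^2 - 4*a + 4) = (a - 2)*(a + 4)*(a - 2)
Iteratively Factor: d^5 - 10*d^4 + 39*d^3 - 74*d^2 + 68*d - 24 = (d - 1)*(d^4 - 9*d^3 + 30*d^2 - 44*d + 24) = (d - 2)*(d - 1)*(d^3 - 7*d^2 + 16*d - 12) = (d - 2)^2*(d - 1)*(d^2 - 5*d + 6) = (d - 3)*(d - 2)^2*(d - 1)*(d - 2)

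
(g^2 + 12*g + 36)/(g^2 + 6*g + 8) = (g^2 + 12*g + 36)/(g^2 + 6*g + 8)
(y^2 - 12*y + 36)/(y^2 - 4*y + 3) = (y^2 - 12*y + 36)/(y^2 - 4*y + 3)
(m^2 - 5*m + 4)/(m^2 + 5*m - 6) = (m - 4)/(m + 6)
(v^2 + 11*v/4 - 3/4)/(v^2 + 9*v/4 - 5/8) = 2*(v + 3)/(2*v + 5)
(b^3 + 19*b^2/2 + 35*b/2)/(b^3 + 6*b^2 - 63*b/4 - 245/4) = 2*b/(2*b - 7)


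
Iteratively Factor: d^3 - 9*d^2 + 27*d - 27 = (d - 3)*(d^2 - 6*d + 9) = (d - 3)^2*(d - 3)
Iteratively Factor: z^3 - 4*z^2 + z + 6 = (z - 3)*(z^2 - z - 2) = (z - 3)*(z + 1)*(z - 2)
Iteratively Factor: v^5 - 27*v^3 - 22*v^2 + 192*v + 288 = (v + 3)*(v^4 - 3*v^3 - 18*v^2 + 32*v + 96) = (v + 2)*(v + 3)*(v^3 - 5*v^2 - 8*v + 48) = (v - 4)*(v + 2)*(v + 3)*(v^2 - v - 12) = (v - 4)^2*(v + 2)*(v + 3)*(v + 3)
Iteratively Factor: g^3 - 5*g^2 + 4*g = (g)*(g^2 - 5*g + 4) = g*(g - 4)*(g - 1)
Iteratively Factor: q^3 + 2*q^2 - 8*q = (q)*(q^2 + 2*q - 8) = q*(q - 2)*(q + 4)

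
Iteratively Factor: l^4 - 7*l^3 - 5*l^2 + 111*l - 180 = (l - 3)*(l^3 - 4*l^2 - 17*l + 60) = (l - 3)*(l + 4)*(l^2 - 8*l + 15) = (l - 5)*(l - 3)*(l + 4)*(l - 3)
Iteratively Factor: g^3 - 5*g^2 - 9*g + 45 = (g - 5)*(g^2 - 9) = (g - 5)*(g + 3)*(g - 3)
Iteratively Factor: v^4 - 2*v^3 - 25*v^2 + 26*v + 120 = (v + 2)*(v^3 - 4*v^2 - 17*v + 60) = (v + 2)*(v + 4)*(v^2 - 8*v + 15) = (v - 5)*(v + 2)*(v + 4)*(v - 3)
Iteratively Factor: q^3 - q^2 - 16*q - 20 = (q + 2)*(q^2 - 3*q - 10) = (q + 2)^2*(q - 5)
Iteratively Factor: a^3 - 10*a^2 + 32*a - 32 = (a - 2)*(a^2 - 8*a + 16) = (a - 4)*(a - 2)*(a - 4)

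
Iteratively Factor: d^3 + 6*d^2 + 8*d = (d)*(d^2 + 6*d + 8) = d*(d + 2)*(d + 4)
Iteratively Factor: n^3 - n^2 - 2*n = (n - 2)*(n^2 + n) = (n - 2)*(n + 1)*(n)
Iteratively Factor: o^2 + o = (o + 1)*(o)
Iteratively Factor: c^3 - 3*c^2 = (c - 3)*(c^2) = c*(c - 3)*(c)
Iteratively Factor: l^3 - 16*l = (l + 4)*(l^2 - 4*l) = (l - 4)*(l + 4)*(l)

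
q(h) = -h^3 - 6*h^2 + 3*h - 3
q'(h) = -3*h^2 - 12*h + 3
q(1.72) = -20.68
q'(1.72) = -26.52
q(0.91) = -5.99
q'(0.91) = -10.40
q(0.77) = -4.70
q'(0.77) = -8.02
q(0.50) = -3.12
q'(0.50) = -3.75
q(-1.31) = -14.98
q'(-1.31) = 13.57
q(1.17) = -9.31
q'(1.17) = -15.15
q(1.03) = -7.37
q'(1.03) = -12.54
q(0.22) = -2.64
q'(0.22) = 0.21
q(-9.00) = 213.00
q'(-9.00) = -132.00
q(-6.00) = -21.00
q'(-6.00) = -33.00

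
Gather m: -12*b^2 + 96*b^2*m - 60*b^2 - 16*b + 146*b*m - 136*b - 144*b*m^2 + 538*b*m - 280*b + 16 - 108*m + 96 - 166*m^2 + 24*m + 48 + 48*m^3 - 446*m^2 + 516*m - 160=-72*b^2 - 432*b + 48*m^3 + m^2*(-144*b - 612) + m*(96*b^2 + 684*b + 432)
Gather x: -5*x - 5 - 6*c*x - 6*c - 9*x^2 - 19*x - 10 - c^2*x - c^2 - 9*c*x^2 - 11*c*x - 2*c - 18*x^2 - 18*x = -c^2 - 8*c + x^2*(-9*c - 27) + x*(-c^2 - 17*c - 42) - 15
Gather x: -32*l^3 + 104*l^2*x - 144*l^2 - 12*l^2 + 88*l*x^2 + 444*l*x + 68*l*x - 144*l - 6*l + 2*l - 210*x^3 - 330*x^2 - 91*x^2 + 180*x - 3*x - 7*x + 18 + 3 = -32*l^3 - 156*l^2 - 148*l - 210*x^3 + x^2*(88*l - 421) + x*(104*l^2 + 512*l + 170) + 21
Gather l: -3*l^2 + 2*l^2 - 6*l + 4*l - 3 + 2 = -l^2 - 2*l - 1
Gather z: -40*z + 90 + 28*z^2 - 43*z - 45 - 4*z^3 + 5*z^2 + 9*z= -4*z^3 + 33*z^2 - 74*z + 45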